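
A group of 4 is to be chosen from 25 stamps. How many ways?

C(25,4) = 25!/(4! x 21!).

Final answer: \binom{25}{4} = 12650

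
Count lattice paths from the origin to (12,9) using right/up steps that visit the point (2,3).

Paths (0,0)->(2,3): C(5,3) = 10.
Paths (2,3)->(12,9): C(16,6) = 8008.
By multiplication principle: 10 x 8008.

Final answer: 80080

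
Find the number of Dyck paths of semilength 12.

Total monotonic paths to (12,12): C(24,12) = 2704156.
Paths that cross above y=x (reflection bijection): C(24,13) = 2496144.
Valid Dyck paths: 2704156 - 2496144.
(Equivalently, C_{12} = C(24,12)/13 = 2704156/13.)

Final answer: C_{12} = 208012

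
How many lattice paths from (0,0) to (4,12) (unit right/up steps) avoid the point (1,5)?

Total paths to (4,12): C(16,12) = 1820.
Paths through (1,5): C(6,5) x C(10,7) = 720.
Avoiding (1,5): 1820 - 720.

Final answer: 1100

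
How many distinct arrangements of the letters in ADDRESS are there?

Letters (A:1, D:2, E:1, R:1, S:2). Total letters: 7.
Permutations = 7!/(2! x 2!).

Final answer: 1260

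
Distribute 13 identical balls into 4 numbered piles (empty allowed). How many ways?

Stars and bars: C(n+k-1, k-1) = C(16,3).

Final answer: C(16,3) = 560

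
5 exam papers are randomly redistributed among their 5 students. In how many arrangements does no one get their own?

Derangements satisfy D(n) = (n-1)(D(n-1) + D(n-2)), starting from D(0)=1, D(1)=0.
D(2) = 1 x (0 + 1) = 1
D(3) = 2 x (1 + 0) = 2
D(4) = 3 x (2 + 1) = 9
D(5) = 4 x (D(4) + D(3)) = 4 x (9 + 2)

Final answer: D(5) = 44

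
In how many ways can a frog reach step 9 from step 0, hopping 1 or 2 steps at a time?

Condition on the final move: it is a 1-step (f(n-1) ways to get there) or a 2-step (f(n-2) ways), so f(n) = f(n-1) + f(n-2), with f(1)=1, f(2)=2.
Computing successive values: f(1)=1, f(2)=2, f(3)=3, f(4)=5, f(5)=8, f(6)=13, f(7)=21, f(8)=34, f(9)=55.

Final answer: 55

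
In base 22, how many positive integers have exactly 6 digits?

In base 22, the leading digit has 21 choices (1..21); each of the remaining 5 digits has 22 choices.
Total: 21 x 22^5.

Final answer: 108226272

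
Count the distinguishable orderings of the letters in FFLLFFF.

Letters (F:5, L:2). Total letters: 7.
Permutations = 7!/(5! x 2!).

Final answer: 21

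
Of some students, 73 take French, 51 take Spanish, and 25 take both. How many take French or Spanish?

|A union B| = |A| + |B| - |A intersect B| = 73 + 51 - 25.

Final answer: 99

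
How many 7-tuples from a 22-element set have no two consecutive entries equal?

Let g(n) count such strings. g(1) = 22, and each valid string of length n-1 extends in 21 ways (any symbol but the last), so g(n) = 21 g(n-1).
Total: g(7) = 22 x 21^6.

Final answer: 22 x 21^{6} = 1886854662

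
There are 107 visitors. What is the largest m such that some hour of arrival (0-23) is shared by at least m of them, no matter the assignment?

There are 24 possible values for hour of arrival (0-23). With 107 visitors and 24 categories, by pigeonhole: ceiling(107/24).

Final answer: 5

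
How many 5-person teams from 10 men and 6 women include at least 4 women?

Sum over valid woman counts:
C(6,4)C(10,1) = 150
C(6,5)C(10,0) = 6
Total: 150 + 6.

Final answer: 156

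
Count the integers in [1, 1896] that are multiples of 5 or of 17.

Multiples of 5: 379. Multiples of 17: 111. Of both (lcm=85): 22.
By inclusion-exclusion: 379 + 111 - 22.

Final answer: 468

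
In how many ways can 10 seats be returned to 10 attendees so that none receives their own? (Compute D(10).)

Use the recurrence D(n) = (n-1)(D(n-1) + D(n-2)) with D(0)=1, D(1)=0.
D(2) = 1 x (0 + 1) = 1
D(3) = 2 x (1 + 0) = 2
D(4) = 3 x (2 + 1) = 9
D(5) = 4 x (9 + 2) = 44
D(6) = 5 x (44 + 9) = 265
D(7) = 6 x (265 + 44) = 1854
D(8) = 7 x (1854 + 265) = 14833
D(9) = 8 x (14833 + 1854) = 133496
D(10) = 9 x (D(9) + D(8)) = 9 x (133496 + 14833)

Final answer: D(10) = 1334961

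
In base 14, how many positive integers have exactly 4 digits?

Leading digit: 13 options (nonzero). Other 3 digit(s): 14 options each.
Total: 13 x 14^3.

Final answer: 35672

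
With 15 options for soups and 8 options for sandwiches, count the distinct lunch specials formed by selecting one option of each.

By the multiplication principle: 15 x 8.

Final answer: 120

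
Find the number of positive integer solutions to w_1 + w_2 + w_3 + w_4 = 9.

Substitute w'_i = w_i - 1 (so w'_i >= 0). Then sum w'_i = 9 - 4 = 5.
Stars and bars: C(5+4-1, 4-1) = C(8,3).

Final answer: C(8,3) = 56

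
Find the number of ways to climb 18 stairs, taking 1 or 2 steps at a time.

Let f(n) be the number of climbs. Removing the last move (1 or 2 steps) gives f(n) = f(n-1) + f(n-2); base cases f(1)=1, f(2)=2.
Building up term by term: f(1)=1, f(2)=2, f(3)=3, f(4)=5, f(5)=8, f(6)=13, f(7)=21, f(8)=34, f(9)=55, f(10)=89, f(11)=144, f(12)=233, f(13)=377, f(14)=610, f(15)=987, f(16)=1597, f(17)=2584, f(18)=4181.

Final answer: 4181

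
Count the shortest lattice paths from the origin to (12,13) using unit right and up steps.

Each path has 12 right steps and 13 up steps in some order (25 steps total).
Choose which 13 of the 25 steps are up: C(25,13).

Final answer: C(25,13) = 5200300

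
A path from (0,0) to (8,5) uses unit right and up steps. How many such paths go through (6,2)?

Paths (0,0)->(6,2): C(8,2) = 28.
Paths (6,2)->(8,5): C(5,3) = 10.
By multiplication principle: 28 x 10.

Final answer: 280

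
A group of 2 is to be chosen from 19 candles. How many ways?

C(19,2) = 19!/(2! x (19-2)!).

Final answer: C(19,2) = 171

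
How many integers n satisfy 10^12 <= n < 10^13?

First digit: 9 choices (1-9). Each of the remaining 12 digits: 10 choices.
Total: 9 x 10^12.

Final answer: 9000000000000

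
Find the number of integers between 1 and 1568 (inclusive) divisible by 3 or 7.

Multiples of 3: 522. Multiples of 7: 224. Of both (lcm=21): 74.
By inclusion-exclusion: 522 + 224 - 74.

Final answer: 672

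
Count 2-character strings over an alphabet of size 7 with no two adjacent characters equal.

Let g(n) count such strings. g(1) = 7, and each valid string of length n-1 extends in 6 ways (any symbol but the last), so g(n) = 6 g(n-1).
Total: g(2) = 7 x 6^1.

Final answer: 7 x 6^{1} = 42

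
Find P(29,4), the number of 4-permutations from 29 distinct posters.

P(29,4) = 29!/(29-4)! = 29!/25!.

Final answer: P(29,4) = 570024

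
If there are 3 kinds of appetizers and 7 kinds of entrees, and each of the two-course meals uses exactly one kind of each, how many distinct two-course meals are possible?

By the multiplication principle: 3 x 7.

Final answer: 21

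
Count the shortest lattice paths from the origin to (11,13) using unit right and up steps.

Each path has 11 right steps and 13 up steps in some order (24 steps total).
Choose which 13 of the 24 steps are up: C(24,13).

Final answer: C(24,13) = 2496144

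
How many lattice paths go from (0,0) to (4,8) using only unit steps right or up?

Each path has 4 right steps and 8 up steps in some order (12 steps total).
Choose which 8 of the 12 steps are up: C(12,8).

Final answer: C(12,8) = 495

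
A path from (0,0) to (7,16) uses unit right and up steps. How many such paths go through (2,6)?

Paths (0,0)->(2,6): C(8,6) = 28.
Paths (2,6)->(7,16): C(15,10) = 3003.
By multiplication principle: 28 x 3003.

Final answer: 84084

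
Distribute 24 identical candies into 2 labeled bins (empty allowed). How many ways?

Stars and bars: C(n+k-1, k-1) = C(25,1).

Final answer: C(25,1) = 25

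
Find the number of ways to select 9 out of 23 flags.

C(23,9) = 23!/(9! x 14!).

Final answer: \binom{23}{9} = 817190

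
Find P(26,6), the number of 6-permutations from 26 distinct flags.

P(26,6) = 26!/(26-6)! = 26!/20!.

Final answer: P(26,6) = 165765600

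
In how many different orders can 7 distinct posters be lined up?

The number of ways to arrange 7 distinct objects is 7!.

Final answer: 7! = 5040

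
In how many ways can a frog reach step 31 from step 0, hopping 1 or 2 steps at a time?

Condition on the final move: it is a 1-step (f(n-1) ways to get there) or a 2-step (f(n-2) ways), so f(n) = f(n-1) + f(n-2), with f(1)=1, f(2)=2.
Computing successive values: f(1)=1, f(2)=2, f(3)=3, f(4)=5, f(5)=8, f(6)=13, f(7)=21, f(8)=34, f(9)=55, f(10)=89, f(11)=144, f(12)=233, f(13)=377, f(14)=610, f(15)=987, f(16)=1597, f(17)=2584, f(18)=4181, f(19)=6765, f(20)=10946, f(21)=17711, f(22)=28657, f(23)=46368, f(24)=75025, f(25)=121393, f(26)=196418, f(27)=317811, f(28)=514229, f(29)=832040, f(30)=1346269, f(31)=2178309.

Final answer: 2178309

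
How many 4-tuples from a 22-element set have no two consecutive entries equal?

Let g(n) count such strings. g(1) = 22, and each valid string of length n-1 extends in 21 ways (any symbol but the last), so g(n) = 21 g(n-1).
Total: g(4) = 22 x 21^3.

Final answer: 22 x 21^{3} = 203742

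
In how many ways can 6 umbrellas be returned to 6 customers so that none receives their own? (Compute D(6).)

D(n) = (n-1)(D(n-1) + D(n-2)), D(0)=1, D(1)=0.
D(2) = 1 x (0 + 1) = 1
D(3) = 2 x (1 + 0) = 2
D(4) = 3 x (2 + 1) = 9
D(5) = 4 x (9 + 2) = 44
D(6) = 5 x (D(5) + D(4)) = 5 x (44 + 9)

Final answer: D(6) = 265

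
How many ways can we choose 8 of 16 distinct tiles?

C(16,8) = 16!/(8! x 8!).

Final answer: \binom{16}{8} = 12870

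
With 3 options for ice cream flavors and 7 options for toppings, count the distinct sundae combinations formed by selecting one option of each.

By the multiplication principle: 3 x 7.

Final answer: 21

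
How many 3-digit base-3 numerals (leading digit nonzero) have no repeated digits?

First digit: 2 (nonzero). Second: 2 (not first). Third: 1, etc.
Total: 2 x 2 x 1.

Final answer: 4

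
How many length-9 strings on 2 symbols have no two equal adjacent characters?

First character: 2 choices. Each subsequent: 1 choices (must differ from the previous one).
Total: 2 x 1^8.

Final answer: 2 x 1^{8} = 2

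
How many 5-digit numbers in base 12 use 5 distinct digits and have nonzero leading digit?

The leading digit has 11 choices (anything but zero); the next has 11 (anything but the first), then 10, and so on, one fewer each time.
Total: 11 x 11 x 10 x 9 x 8.

Final answer: 87120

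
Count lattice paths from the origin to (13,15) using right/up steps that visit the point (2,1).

Paths (0,0)->(2,1): C(3,1) = 3.
Paths (2,1)->(13,15): C(25,14) = 4457400.
By multiplication principle: 3 x 4457400.

Final answer: 13372200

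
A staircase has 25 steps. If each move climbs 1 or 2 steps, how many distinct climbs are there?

Let f(n) be the number of climbs. Removing the last move (1 or 2 steps) gives f(n) = f(n-1) + f(n-2); base cases f(1)=1, f(2)=2.
Computing successive values: f(1)=1, f(2)=2, f(3)=3, f(4)=5, f(5)=8, f(6)=13, f(7)=21, f(8)=34, f(9)=55, f(10)=89, f(11)=144, f(12)=233, f(13)=377, f(14)=610, f(15)=987, f(16)=1597, f(17)=2584, f(18)=4181, f(19)=6765, f(20)=10946, f(21)=17711, f(22)=28657, f(23)=46368, f(24)=75025, f(25)=121393.

Final answer: 121393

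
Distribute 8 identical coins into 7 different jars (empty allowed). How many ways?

Stars and bars: C(n+k-1, k-1) = C(14,6).

Final answer: C(14,6) = 3003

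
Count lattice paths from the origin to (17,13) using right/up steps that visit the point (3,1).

Paths (0,0)->(3,1): C(4,1) = 4.
Paths (3,1)->(17,13): C(26,12) = 9657700.
By multiplication principle: 4 x 9657700.

Final answer: 38630800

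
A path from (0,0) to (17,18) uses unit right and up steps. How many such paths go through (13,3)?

Paths (0,0)->(13,3): C(16,3) = 560.
Paths (13,3)->(17,18): C(19,15) = 3876.
By multiplication principle: 560 x 3876.

Final answer: 2170560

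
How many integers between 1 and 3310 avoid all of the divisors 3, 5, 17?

|div by 3|=1103, |div by 5|=662, |div by 17|=194.
|div by 3&5|=220, |div by 3&17|=64, |div by 5&17|=38, |div by all|=12.
By inclusion-exclusion, divisible by at least one: 1103+662+194-220-64-38+12 = 1649.
Not divisible by any: 3310 - 1649.

Final answer: 1661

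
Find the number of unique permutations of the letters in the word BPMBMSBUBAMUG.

Letters (A:1, B:4, G:1, M:3, P:1, S:1, U:2). Total letters: 13.
Permutations = 13!/(4! x 3! x 2!).

Final answer: 21621600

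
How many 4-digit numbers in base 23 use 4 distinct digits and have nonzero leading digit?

The leading digit has 22 choices (anything but zero); the next has 22 (anything but the first), then 21, and so on, one fewer each time.
Total: 22 x 22 x 21 x 20.

Final answer: 203280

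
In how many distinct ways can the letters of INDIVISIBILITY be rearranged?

Letters (B:1, D:1, I:6, L:1, N:1, S:1, T:1, V:1, Y:1). Total letters: 14.
Permutations = 14!/(6!).

Final answer: 121080960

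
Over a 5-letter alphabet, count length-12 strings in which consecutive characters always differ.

First character: 5 choices. Each subsequent: 4 choices (must differ from the previous one).
Total: 5 x 4^11.

Final answer: 5 x 4^{11} = 20971520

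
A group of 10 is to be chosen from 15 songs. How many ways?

C(15,10) = 15!/(10! x 5!).

Final answer: \binom{15}{10} = 3003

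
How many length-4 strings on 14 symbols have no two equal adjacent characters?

Let g(n) count such strings. g(1) = 14, and each valid string of length n-1 extends in 13 ways (any symbol but the last), so g(n) = 13 g(n-1).
Total: g(4) = 14 x 13^3.

Final answer: 14 x 13^{3} = 30758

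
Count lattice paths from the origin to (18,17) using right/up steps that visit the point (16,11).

Paths (0,0)->(16,11): C(27,11) = 13037895.
Paths (16,11)->(18,17): C(8,6) = 28.
By multiplication principle: 13037895 x 28.

Final answer: 365061060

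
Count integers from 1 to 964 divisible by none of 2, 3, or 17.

|div by 2|=482, |div by 3|=321, |div by 17|=56.
|div by 2&3|=160, |div by 2&17|=28, |div by 3&17|=18, |div by all|=9.
By inclusion-exclusion, divisible by at least one: 482+321+56-160-28-18+9 = 662.
Not divisible by any: 964 - 662.

Final answer: 302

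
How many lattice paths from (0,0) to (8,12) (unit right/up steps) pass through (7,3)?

Paths (0,0)->(7,3): C(10,3) = 120.
Paths (7,3)->(8,12): C(10,9) = 10.
By multiplication principle: 120 x 10.

Final answer: 1200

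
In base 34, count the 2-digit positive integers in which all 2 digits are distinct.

The leading digit has 33 choices (anything but zero); the next has 33 (anything but the first), then 32, and so on, one fewer each time.
Total: 33 x 33.

Final answer: 1089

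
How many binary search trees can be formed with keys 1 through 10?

The structures are counted by the Catalan number C_n. Here n = 10.
Using C_0 = 1 and C_(k+1) = C_k x 2(2k+1)/(k+2), build up term by term: C_1=1, C_2=2, C_3=5, C_4=14, C_5=42, C_6=132, C_7=429, C_8=1430, C_9=4862, C_10=16796.

Final answer: C_{10} = 16796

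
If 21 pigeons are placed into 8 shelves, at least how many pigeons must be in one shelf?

By the pigeonhole principle: ceiling(21/8).

Final answer: 3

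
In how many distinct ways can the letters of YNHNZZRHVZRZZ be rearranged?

Letters (H:2, N:2, R:2, V:1, Y:1, Z:5). Total letters: 13.
Permutations = 13!/(5! x 2! x 2! x 2!).

Final answer: 6486480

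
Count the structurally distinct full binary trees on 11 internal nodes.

This is counted by the nth Catalan number C_n. Here n = 11.
C_n = C(2n,n)/(n+1), so C_{11} = C(22,11)/12 = 705432/12.

Final answer: C_{11} = 58786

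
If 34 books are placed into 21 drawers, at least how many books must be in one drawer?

By the pigeonhole principle: ceiling(34/21).

Final answer: 2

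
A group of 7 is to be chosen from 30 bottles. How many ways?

C(30,7) = 30!/(7! x 23!).

Final answer: \binom{30}{7} = 2035800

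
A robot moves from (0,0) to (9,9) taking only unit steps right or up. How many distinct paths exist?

Each path has 9 right steps and 9 up steps in some order (18 steps total).
Choose which 9 of the 18 steps are up: C(18,9).

Final answer: C(18,9) = 48620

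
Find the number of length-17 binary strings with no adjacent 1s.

Let a(n) count valid strings. If the last bit is 0 the prefix is any valid string of length n-1; if it is 1 the string must end in 01 with a valid prefix of length n-2. So a(n) = a(n-1) + a(n-2), a(1)=2, a(2)=3.
Iterating the recurrence: a(1)=2, a(2)=3, a(3)=5, a(4)=8, a(5)=13, a(6)=21, a(7)=34, a(8)=55, a(9)=89, a(10)=144, a(11)=233, a(12)=377, a(13)=610, a(14)=987, a(15)=1597, a(16)=2584, a(17)=4181.

Final answer: 4181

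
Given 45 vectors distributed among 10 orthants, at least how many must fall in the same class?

By pigeonhole with 45 objects and 10 categories: ceiling(45/10).

Final answer: 5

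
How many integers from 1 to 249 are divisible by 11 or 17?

Multiples of 11: 22. Multiples of 17: 14. Of both (lcm=187): 1.
By inclusion-exclusion: 22 + 14 - 1.

Final answer: 35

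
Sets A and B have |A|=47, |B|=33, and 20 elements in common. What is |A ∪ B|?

|A union B| = |A| + |B| - |A intersect B| = 47 + 33 - 20.

Final answer: 60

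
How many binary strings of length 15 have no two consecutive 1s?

A valid string ends in 0 (append to any length-(n-1) valid string) or in 01 (append to any length-(n-2) valid string), so a(n) = a(n-1) + a(n-2) with a(1)=2, a(2)=3.
Building up term by term: a(1)=2, a(2)=3, a(3)=5, a(4)=8, a(5)=13, a(6)=21, a(7)=34, a(8)=55, a(9)=89, a(10)=144, a(11)=233, a(12)=377, a(13)=610, a(14)=987, a(15)=1597.

Final answer: 1597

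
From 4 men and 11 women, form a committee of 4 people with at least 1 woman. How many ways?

Sum over valid woman counts:
C(11,1)C(4,3) = 44
C(11,2)C(4,2) = 330
C(11,3)C(4,1) = 660
C(11,4)C(4,0) = 330
Total: 44 + 330 + 660 + 330.

Final answer: 1364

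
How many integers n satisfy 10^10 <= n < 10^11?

The leading digit cannot be 0 (9 options); the other 10 digits can be anything (10 options each).
Total: 9 x 10^10.

Final answer: 90000000000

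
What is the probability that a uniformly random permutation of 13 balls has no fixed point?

D(n) = (n-1)(D(n-1) + D(n-2)), D(0)=1, D(1)=0.
Building up: D(2)=1, D(3)=2, D(4)=9, D(5)=44, D(6)=265, D(7)=1854, D(8)=14833, D(9)=133496, D(10)=1334961, D(11)=14684570, D(12)=176214841, D(13)=2290792932.
Total arrangements: 13! = 6227020800.
Probability = D(13)/13! = 63633137/172972800.

Final answer: D(13)/13! = 2290792932/6227020800 = 0.367879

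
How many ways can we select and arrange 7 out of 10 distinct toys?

P(10,7) = 10!/(10-7)! = 10!/3!.

Final answer: P(10,7) = 604800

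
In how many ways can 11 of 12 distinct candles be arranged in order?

P(12,11) = 12!/(12-11)! = 12!/1!.

Final answer: P(12,11) = 479001600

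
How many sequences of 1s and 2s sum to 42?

Condition on the final move: it is a 1-step (f(n-1) ways to get there) or a 2-step (f(n-2) ways), so f(n) = f(n-1) + f(n-2), with f(1)=1, f(2)=2.
Building up term by term: f(1)=1, f(2)=2, f(3)=3, f(4)=5, f(5)=8, f(6)=13, f(7)=21, f(8)=34, f(9)=55, f(10)=89, f(11)=144, f(12)=233, f(13)=377, f(14)=610, f(15)=987, f(16)=1597, f(17)=2584, f(18)=4181, f(19)=6765, f(20)=10946, f(21)=17711, f(22)=28657, f(23)=46368, f(24)=75025, f(25)=121393, f(26)=196418, f(27)=317811, f(28)=514229, f(29)=832040, f(30)=1346269, f(31)=2178309, f(32)=3524578, f(33)=5702887, f(34)=9227465, f(35)=14930352, f(36)=24157817, f(37)=39088169, f(38)=63245986, f(39)=102334155, f(40)=165580141, f(41)=267914296, f(42)=433494437.

Final answer: 433494437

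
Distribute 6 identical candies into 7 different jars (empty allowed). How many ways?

Stars and bars: C(n+k-1, k-1) = C(12,6).

Final answer: C(12,6) = 924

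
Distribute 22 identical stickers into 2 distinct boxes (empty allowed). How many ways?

Stars and bars: C(n+k-1, k-1) = C(23,1).

Final answer: C(23,1) = 23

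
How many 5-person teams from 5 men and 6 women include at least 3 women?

Sum over valid woman counts:
C(6,3)C(5,2) = 200
C(6,4)C(5,1) = 75
C(6,5)C(5,0) = 6
Total: 200 + 75 + 6.

Final answer: 281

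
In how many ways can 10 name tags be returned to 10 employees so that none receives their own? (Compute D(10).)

Use the recurrence D(n) = (n-1)(D(n-1) + D(n-2)) with D(0)=1, D(1)=0.
D(2) = 1 x (0 + 1) = 1
D(3) = 2 x (1 + 0) = 2
D(4) = 3 x (2 + 1) = 9
D(5) = 4 x (9 + 2) = 44
D(6) = 5 x (44 + 9) = 265
D(7) = 6 x (265 + 44) = 1854
D(8) = 7 x (1854 + 265) = 14833
D(9) = 8 x (14833 + 1854) = 133496
D(10) = 9 x (D(9) + D(8)) = 9 x (133496 + 14833)

Final answer: D(10) = 1334961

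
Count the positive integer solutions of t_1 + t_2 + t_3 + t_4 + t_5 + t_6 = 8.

Substitute t'_i = t_i - 1 (so t'_i >= 0). Then sum t'_i = 8 - 6 = 2.
Stars and bars: C(2+6-1, 6-1) = C(7,5).

Final answer: C(7,5) = 21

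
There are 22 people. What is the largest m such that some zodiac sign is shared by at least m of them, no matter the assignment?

There are 12 possible values for zodiac sign. With 22 people and 12 categories, by pigeonhole: ceiling(22/12).

Final answer: 2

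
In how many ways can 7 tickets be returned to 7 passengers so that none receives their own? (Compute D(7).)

D(n) = (n-1)(D(n-1) + D(n-2)), D(0)=1, D(1)=0.
D(2) = 1 x (0 + 1) = 1
D(3) = 2 x (1 + 0) = 2
D(4) = 3 x (2 + 1) = 9
D(5) = 4 x (9 + 2) = 44
D(6) = 5 x (44 + 9) = 265
D(7) = 6 x (D(6) + D(5)) = 6 x (265 + 44)

Final answer: D(7) = 1854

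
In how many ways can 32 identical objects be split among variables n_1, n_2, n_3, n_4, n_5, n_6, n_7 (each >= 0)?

Stars and bars with 32 stars and 6 bars:
C(32+7-1, 7-1) = C(38,6).

Final answer: C(38,6) = 2760681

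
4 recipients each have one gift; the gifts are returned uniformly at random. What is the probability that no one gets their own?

D(n) = (n-1)(D(n-1) + D(n-2)), D(0)=1, D(1)=0.
Building up: D(2)=1, D(3)=2, D(4)=9.
Total arrangements: 4! = 24.
Probability = D(4)/4! = 3/8.

Final answer: D(4)/4! = 9/24 = 0.375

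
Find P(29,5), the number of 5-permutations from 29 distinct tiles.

P(29,5) = 29!/(29-5)! = 29!/24!.

Final answer: P(29,5) = 14250600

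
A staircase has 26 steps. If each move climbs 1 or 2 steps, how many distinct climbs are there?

Let f(n) be the number of climbs. Removing the last move (1 or 2 steps) gives f(n) = f(n-1) + f(n-2); base cases f(1)=1, f(2)=2.
Iterating the recurrence: f(1)=1, f(2)=2, f(3)=3, f(4)=5, f(5)=8, f(6)=13, f(7)=21, f(8)=34, f(9)=55, f(10)=89, f(11)=144, f(12)=233, f(13)=377, f(14)=610, f(15)=987, f(16)=1597, f(17)=2584, f(18)=4181, f(19)=6765, f(20)=10946, f(21)=17711, f(22)=28657, f(23)=46368, f(24)=75025, f(25)=121393, f(26)=196418.

Final answer: 196418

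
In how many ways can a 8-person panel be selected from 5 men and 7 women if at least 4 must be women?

Sum over valid woman counts:
C(7,4)C(5,4) = 175
C(7,5)C(5,3) = 210
C(7,6)C(5,2) = 70
C(7,7)C(5,1) = 5
Total: 175 + 210 + 70 + 5.

Final answer: 460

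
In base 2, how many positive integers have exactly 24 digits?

Leading digit: 1 options (nonzero). Other 23 digit(s): 2 options each.
Total: 1 x 2^23.

Final answer: 8388608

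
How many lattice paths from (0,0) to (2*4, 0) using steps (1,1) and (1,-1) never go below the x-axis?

Total monotonic paths to (4,4): C(8,4) = 70.
A path is bad iff it touches y = x + 1; reflecting its initial segment maps bad paths bijectively onto all paths to (3,5), of which there are C(8,5) = 56.
Valid Dyck paths: 70 - 56.
(Check: C(8,4) - C(8,5) = C(8,4)/5, the Catalan number C_{4}.)

Final answer: C_{4} = 14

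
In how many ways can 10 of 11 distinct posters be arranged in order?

P(11,10) = 11!/(11-10)! = 11!/1!.

Final answer: P(11,10) = 39916800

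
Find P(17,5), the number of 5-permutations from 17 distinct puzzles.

P(17,5) = 17!/(17-5)! = 17!/12!.

Final answer: P(17,5) = 742560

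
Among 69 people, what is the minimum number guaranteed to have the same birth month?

There are 12 possible values for birth month. With 69 people and 12 categories, by pigeonhole: ceiling(69/12).

Final answer: 6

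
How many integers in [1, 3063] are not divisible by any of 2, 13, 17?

|div by 2|=1531, |div by 13|=235, |div by 17|=180.
|div by 2&13|=117, |div by 2&17|=90, |div by 13&17|=13, |div by all|=6.
By inclusion-exclusion, divisible by at least one: 1531+235+180-117-90-13+6 = 1732.
Not divisible by any: 3063 - 1732.

Final answer: 1331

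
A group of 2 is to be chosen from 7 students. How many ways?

C(7,2) = 7!/(2! x (7-2)!).

Final answer: C(7,2) = 21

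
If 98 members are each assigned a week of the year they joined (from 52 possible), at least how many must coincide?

There are 52 possible values for week of the year they joined. With 98 members and 52 categories, by pigeonhole: ceiling(98/52).

Final answer: 2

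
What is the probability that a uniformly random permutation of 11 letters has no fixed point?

Derangements satisfy D(n) = (n-1)(D(n-1) + D(n-2)), starting from D(0)=1, D(1)=0.
Building up: D(2)=1, D(3)=2, D(4)=9, D(5)=44, D(6)=265, D(7)=1854, D(8)=14833, D(9)=133496, D(10)=1334961, D(11)=14684570.
Total arrangements: 11! = 39916800.
Probability = D(11)/11! = 1468457/3991680.

Final answer: D(11)/11! = 14684570/39916800 = 0.367879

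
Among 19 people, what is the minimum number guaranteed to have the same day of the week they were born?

There are 7 possible values for day of the week they were born. With 19 people and 7 categories, by pigeonhole: ceiling(19/7).

Final answer: 3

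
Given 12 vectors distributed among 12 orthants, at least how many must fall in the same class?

By pigeonhole with 12 objects and 12 categories: ceiling(12/12).

Final answer: 1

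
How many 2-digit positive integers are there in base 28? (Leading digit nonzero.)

Leading digit: 27 options (nonzero). Other 1 digit(s): 28 options each.
Total: 27 x 28^1.

Final answer: 756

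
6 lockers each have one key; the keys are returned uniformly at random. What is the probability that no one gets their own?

D(n) = (n-1)(D(n-1) + D(n-2)), D(0)=1, D(1)=0.
Building up: D(2)=1, D(3)=2, D(4)=9, D(5)=44, D(6)=265.
Total arrangements: 6! = 720.
Probability = D(6)/6! = 53/144.

Final answer: D(6)/6! = 265/720 = 0.368056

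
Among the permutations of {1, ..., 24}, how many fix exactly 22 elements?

Choose which 22 elements are fixed: C(24,22) = 276.
Derange the remaining 2 using D(j) = (j-1)(D(j-1) + D(j-2)), D(0)=1, D(1)=0: D(2)=1.
Total: 276 x 1.

Final answer: C(24,22) D(2) = 276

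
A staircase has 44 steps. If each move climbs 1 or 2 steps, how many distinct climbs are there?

Condition on the final move: it is a 1-step (f(n-1) ways to get there) or a 2-step (f(n-2) ways), so f(n) = f(n-1) + f(n-2), with f(1)=1, f(2)=2.
Building up term by term: f(1)=1, f(2)=2, f(3)=3, f(4)=5, f(5)=8, f(6)=13, f(7)=21, f(8)=34, f(9)=55, f(10)=89, f(11)=144, f(12)=233, f(13)=377, f(14)=610, f(15)=987, f(16)=1597, f(17)=2584, f(18)=4181, f(19)=6765, f(20)=10946, f(21)=17711, f(22)=28657, f(23)=46368, f(24)=75025, f(25)=121393, f(26)=196418, f(27)=317811, f(28)=514229, f(29)=832040, f(30)=1346269, f(31)=2178309, f(32)=3524578, f(33)=5702887, f(34)=9227465, f(35)=14930352, f(36)=24157817, f(37)=39088169, f(38)=63245986, f(39)=102334155, f(40)=165580141, f(41)=267914296, f(42)=433494437, f(43)=701408733, f(44)=1134903170.

Final answer: 1134903170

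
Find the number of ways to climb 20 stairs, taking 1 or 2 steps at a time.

Let f(n) count the ways. The last step is size 1 or 2, so f(n) = f(n-1) + f(n-2) with f(1)=1, f(2)=2.
Computing successive values: f(1)=1, f(2)=2, f(3)=3, f(4)=5, f(5)=8, f(6)=13, f(7)=21, f(8)=34, f(9)=55, f(10)=89, f(11)=144, f(12)=233, f(13)=377, f(14)=610, f(15)=987, f(16)=1597, f(17)=2584, f(18)=4181, f(19)=6765, f(20)=10946.

Final answer: 10946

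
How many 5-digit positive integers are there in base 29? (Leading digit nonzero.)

In base 29, the leading digit has 28 choices (1..28); each of the remaining 4 digits has 29 choices.
Total: 28 x 29^4.

Final answer: 19803868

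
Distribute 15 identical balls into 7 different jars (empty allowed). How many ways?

Stars and bars: C(n+k-1, k-1) = C(21,6).

Final answer: C(21,6) = 54264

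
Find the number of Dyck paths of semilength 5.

Total monotonic paths to (5,5): C(10,5) = 252.
Reflecting each bad path at its first crossing gives a bijection with paths to (4,6): C(10,6) = 210.
Valid Dyck paths: 252 - 210.
(Check: C(10,5) - C(10,6) = C(10,5)/6, the Catalan number C_{5}.)

Final answer: C_{5} = 42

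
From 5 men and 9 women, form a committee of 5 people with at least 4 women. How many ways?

Sum over valid woman counts:
C(9,4)C(5,1) = 630
C(9,5)C(5,0) = 126
Total: 630 + 126.

Final answer: 756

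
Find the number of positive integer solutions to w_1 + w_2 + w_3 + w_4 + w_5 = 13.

Substitute w'_i = w_i - 1 (so w'_i >= 0). Then sum w'_i = 13 - 5 = 8.
Stars and bars: C(8+5-1, 5-1) = C(12,4).

Final answer: C(12,4) = 495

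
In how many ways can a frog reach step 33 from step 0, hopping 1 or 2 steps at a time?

Condition on the final move: it is a 1-step (f(n-1) ways to get there) or a 2-step (f(n-2) ways), so f(n) = f(n-1) + f(n-2), with f(1)=1, f(2)=2.
Computing successive values: f(1)=1, f(2)=2, f(3)=3, f(4)=5, f(5)=8, f(6)=13, f(7)=21, f(8)=34, f(9)=55, f(10)=89, f(11)=144, f(12)=233, f(13)=377, f(14)=610, f(15)=987, f(16)=1597, f(17)=2584, f(18)=4181, f(19)=6765, f(20)=10946, f(21)=17711, f(22)=28657, f(23)=46368, f(24)=75025, f(25)=121393, f(26)=196418, f(27)=317811, f(28)=514229, f(29)=832040, f(30)=1346269, f(31)=2178309, f(32)=3524578, f(33)=5702887.

Final answer: 5702887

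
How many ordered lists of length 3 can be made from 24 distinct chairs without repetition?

P(24,3) = 24!/(24-3)! = 24!/21!.

Final answer: P(24,3) = 12144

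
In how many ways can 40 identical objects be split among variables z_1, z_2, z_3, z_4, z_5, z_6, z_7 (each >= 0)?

Stars and bars with 40 stars and 6 bars:
C(40+7-1, 7-1) = C(46,6).

Final answer: C(46,6) = 9366819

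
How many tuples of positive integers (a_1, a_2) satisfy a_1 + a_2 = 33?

Substitute a'_i = a_i - 1 (so a'_i >= 0). Then sum a'_i = 33 - 2 = 31.
Stars and bars: C(31+2-1, 2-1) = C(32,1).

Final answer: C(32,1) = 32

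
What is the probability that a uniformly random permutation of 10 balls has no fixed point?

D(n) = (n-1)(D(n-1) + D(n-2)), D(0)=1, D(1)=0.
Building up: D(2)=1, D(3)=2, D(4)=9, D(5)=44, D(6)=265, D(7)=1854, D(8)=14833, D(9)=133496, D(10)=1334961.
Total arrangements: 10! = 3628800.
Probability = D(10)/10! = 16481/44800.

Final answer: D(10)/10! = 1334961/3628800 = 0.367879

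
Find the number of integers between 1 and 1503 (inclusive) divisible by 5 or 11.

Multiples of 5: 300. Multiples of 11: 136. Of both (lcm=55): 27.
By inclusion-exclusion: 300 + 136 - 27.

Final answer: 409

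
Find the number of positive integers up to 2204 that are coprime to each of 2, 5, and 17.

|div by 2|=1102, |div by 5|=440, |div by 17|=129.
|div by 2&5|=220, |div by 2&17|=64, |div by 5&17|=25, |div by all|=12.
By inclusion-exclusion, divisible by at least one: 1102+440+129-220-64-25+12 = 1374.
Not divisible by any: 2204 - 1374.

Final answer: 830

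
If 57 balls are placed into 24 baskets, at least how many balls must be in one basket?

By the pigeonhole principle: ceiling(57/24).

Final answer: 3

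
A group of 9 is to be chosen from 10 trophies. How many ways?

C(10,9) = 10!/(9! x 1!).

Final answer: \binom{10}{9} = 10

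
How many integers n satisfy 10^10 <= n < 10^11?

These are the integers in [10^10, 10^11), so the count is 10^11 - 10^10 = 9 x 10^10.

Final answer: 90000000000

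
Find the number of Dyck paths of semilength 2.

Total monotonic paths to (2,2): C(4,2) = 6.
Reflecting each bad path at its first crossing gives a bijection with paths to (1,3): C(4,3) = 4.
Valid Dyck paths: 6 - 4.
(This is the Catalan number C_{2}.)

Final answer: C_{2} = 2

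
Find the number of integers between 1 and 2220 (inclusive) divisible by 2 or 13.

Multiples of 2: 1110. Multiples of 13: 170. Of both (lcm=26): 85.
By inclusion-exclusion: 1110 + 170 - 85.

Final answer: 1195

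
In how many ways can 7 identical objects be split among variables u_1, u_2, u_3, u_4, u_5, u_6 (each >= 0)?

Stars and bars with 7 stars and 5 bars:
C(7+6-1, 6-1) = C(12,5).

Final answer: C(12,5) = 792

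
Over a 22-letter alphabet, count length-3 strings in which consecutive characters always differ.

Let g(n) count such strings. g(1) = 22, and each valid string of length n-1 extends in 21 ways (any symbol but the last), so g(n) = 21 g(n-1).
Total: g(3) = 22 x 21^2.

Final answer: 22 x 21^{2} = 9702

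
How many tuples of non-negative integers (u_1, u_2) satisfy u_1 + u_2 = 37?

Stars and bars with 37 stars and 1 bars:
C(37+2-1, 2-1) = C(38,1).

Final answer: C(38,1) = 38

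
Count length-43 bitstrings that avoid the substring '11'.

A valid string ends in 0 (append to any length-(n-1) valid string) or in 01 (append to any length-(n-2) valid string), so a(n) = a(n-1) + a(n-2) with a(1)=2, a(2)=3.
Computing successive values: a(1)=2, a(2)=3, a(3)=5, a(4)=8, a(5)=13, a(6)=21, a(7)=34, a(8)=55, a(9)=89, a(10)=144, a(11)=233, a(12)=377, a(13)=610, a(14)=987, a(15)=1597, a(16)=2584, a(17)=4181, a(18)=6765, a(19)=10946, a(20)=17711, a(21)=28657, a(22)=46368, a(23)=75025, a(24)=121393, a(25)=196418, a(26)=317811, a(27)=514229, a(28)=832040, a(29)=1346269, a(30)=2178309, a(31)=3524578, a(32)=5702887, a(33)=9227465, a(34)=14930352, a(35)=24157817, a(36)=39088169, a(37)=63245986, a(38)=102334155, a(39)=165580141, a(40)=267914296, a(41)=433494437, a(42)=701408733, a(43)=1134903170.

Final answer: 1134903170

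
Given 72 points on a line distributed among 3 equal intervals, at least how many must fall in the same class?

By pigeonhole with 72 objects and 3 categories: ceiling(72/3).

Final answer: 24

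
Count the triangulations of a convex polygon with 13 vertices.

The structures are counted by the Catalan number C_n. Here n = 13 - 2 = 11.
C_n = C(2n,n) - C(2n,n+1), so C_{11} = C(22,11) - C(22,12) = 705432 - 646646.

Final answer: C_{11} = 58786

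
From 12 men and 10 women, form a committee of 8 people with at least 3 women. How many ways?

Sum over valid woman counts:
C(10,3)C(12,5) = 95040
C(10,4)C(12,4) = 103950
C(10,5)C(12,3) = 55440
C(10,6)C(12,2) = 13860
C(10,7)C(12,1) = 1440
C(10,8)C(12,0) = 45
Total: 95040 + 103950 + 55440 + 13860 + 1440 + 45.

Final answer: 269775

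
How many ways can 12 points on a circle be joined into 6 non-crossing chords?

This is counted by the nth Catalan number C_n. Here n = 12/2 = 6.
C_n = (2n)!/(n!(n+1)!), so C_{6} = 12!/(6! x 7!) = C(12,6)/7 = 924/7.

Final answer: C_{6} = 132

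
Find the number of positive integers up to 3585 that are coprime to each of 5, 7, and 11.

|div by 5|=717, |div by 7|=512, |div by 11|=325.
|div by 5&7|=102, |div by 5&11|=65, |div by 7&11|=46, |div by all|=9.
By inclusion-exclusion, divisible by at least one: 717+512+325-102-65-46+9 = 1350.
Not divisible by any: 3585 - 1350.

Final answer: 2235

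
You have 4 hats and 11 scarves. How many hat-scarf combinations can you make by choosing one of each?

By the multiplication principle: 4 x 11.

Final answer: 44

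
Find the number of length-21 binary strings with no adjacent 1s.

A valid string ends in 0 (append to any length-(n-1) valid string) or in 01 (append to any length-(n-2) valid string), so a(n) = a(n-1) + a(n-2) with a(1)=2, a(2)=3.
Building up term by term: a(1)=2, a(2)=3, a(3)=5, a(4)=8, a(5)=13, a(6)=21, a(7)=34, a(8)=55, a(9)=89, a(10)=144, a(11)=233, a(12)=377, a(13)=610, a(14)=987, a(15)=1597, a(16)=2584, a(17)=4181, a(18)=6765, a(19)=10946, a(20)=17711, a(21)=28657.

Final answer: 28657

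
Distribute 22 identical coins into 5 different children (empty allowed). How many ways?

Stars and bars: C(n+k-1, k-1) = C(26,4).

Final answer: C(26,4) = 14950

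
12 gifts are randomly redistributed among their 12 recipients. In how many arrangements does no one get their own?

D(n) = (n-1)(D(n-1) + D(n-2)), D(0)=1, D(1)=0.
D(2) = 1 x (0 + 1) = 1
D(3) = 2 x (1 + 0) = 2
D(4) = 3 x (2 + 1) = 9
D(5) = 4 x (9 + 2) = 44
D(6) = 5 x (44 + 9) = 265
D(7) = 6 x (265 + 44) = 1854
D(8) = 7 x (1854 + 265) = 14833
D(9) = 8 x (14833 + 1854) = 133496
D(10) = 9 x (133496 + 14833) = 1334961
D(11) = 10 x (1334961 + 133496) = 14684570
D(12) = 11 x (D(11) + D(10)) = 11 x (14684570 + 1334961)

Final answer: D(12) = 176214841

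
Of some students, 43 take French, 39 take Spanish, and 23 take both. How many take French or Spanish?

|A union B| = |A| + |B| - |A intersect B| = 43 + 39 - 23.

Final answer: 59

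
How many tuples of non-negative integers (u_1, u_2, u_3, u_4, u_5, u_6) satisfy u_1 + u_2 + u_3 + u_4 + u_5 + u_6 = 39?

Stars and bars with 39 stars and 5 bars:
C(39+6-1, 6-1) = C(44,5).

Final answer: C(44,5) = 1086008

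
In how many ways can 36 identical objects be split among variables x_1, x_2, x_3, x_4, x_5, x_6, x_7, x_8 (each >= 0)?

Stars and bars with 36 stars and 7 bars:
C(36+8-1, 8-1) = C(43,7).

Final answer: C(43,7) = 32224114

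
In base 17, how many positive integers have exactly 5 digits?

In base 17, the leading digit has 16 choices (1..16); each of the remaining 4 digits has 17 choices.
Total: 16 x 17^4.

Final answer: 1336336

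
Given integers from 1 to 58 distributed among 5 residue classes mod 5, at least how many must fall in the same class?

By pigeonhole with 58 objects and 5 categories: ceiling(58/5).

Final answer: 12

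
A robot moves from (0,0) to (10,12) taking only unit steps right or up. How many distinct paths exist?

Each path has 10 right steps and 12 up steps in some order (22 steps total).
Choose which 12 of the 22 steps are up: C(22,12).

Final answer: C(22,12) = 646646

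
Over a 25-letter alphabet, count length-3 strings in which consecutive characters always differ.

Let g(n) count such strings. g(1) = 25, and each valid string of length n-1 extends in 24 ways (any symbol but the last), so g(n) = 24 g(n-1).
Total: g(3) = 25 x 24^2.

Final answer: 25 x 24^{2} = 14400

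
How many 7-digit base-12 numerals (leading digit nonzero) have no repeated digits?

The leading digit has 11 choices (anything but zero); the next has 11 (anything but the first), then 10, and so on, one fewer each time.
Total: 11 x 11 x 10 x 9 x 8 x 7 x 6.

Final answer: 3659040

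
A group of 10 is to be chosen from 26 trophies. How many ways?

C(26,10) = 26!/(10! x 16!).

Final answer: \binom{26}{10} = 5311735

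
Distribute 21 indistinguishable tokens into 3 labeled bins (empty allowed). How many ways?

Stars and bars: C(n+k-1, k-1) = C(23,2).

Final answer: C(23,2) = 253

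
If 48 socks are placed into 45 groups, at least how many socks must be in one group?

By the pigeonhole principle: ceiling(48/45).

Final answer: 2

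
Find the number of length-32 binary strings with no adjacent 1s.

A valid string ends in 0 (append to any length-(n-1) valid string) or in 01 (append to any length-(n-2) valid string), so a(n) = a(n-1) + a(n-2) with a(1)=2, a(2)=3.
Computing successive values: a(1)=2, a(2)=3, a(3)=5, a(4)=8, a(5)=13, a(6)=21, a(7)=34, a(8)=55, a(9)=89, a(10)=144, a(11)=233, a(12)=377, a(13)=610, a(14)=987, a(15)=1597, a(16)=2584, a(17)=4181, a(18)=6765, a(19)=10946, a(20)=17711, a(21)=28657, a(22)=46368, a(23)=75025, a(24)=121393, a(25)=196418, a(26)=317811, a(27)=514229, a(28)=832040, a(29)=1346269, a(30)=2178309, a(31)=3524578, a(32)=5702887.

Final answer: 5702887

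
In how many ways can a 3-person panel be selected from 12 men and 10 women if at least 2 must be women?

Sum over valid woman counts:
C(10,2)C(12,1) = 540
C(10,3)C(12,0) = 120
Total: 540 + 120.

Final answer: 660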